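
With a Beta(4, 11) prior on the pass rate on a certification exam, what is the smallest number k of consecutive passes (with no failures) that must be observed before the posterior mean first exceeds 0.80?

After k passes and 0 failures the posterior is Beta(4+k, 11), with mean (4+k)/(4+11+k).
Set (4+k)/(15+k) > 0.80 and solve: k > (0.80·15 − 4)/(1 − 0.80) = 40.000.
The smallest integer exceeding 40.000 is 41, and checking k=41: (45)/(56) = 0.8036 > 0.80.

k = 41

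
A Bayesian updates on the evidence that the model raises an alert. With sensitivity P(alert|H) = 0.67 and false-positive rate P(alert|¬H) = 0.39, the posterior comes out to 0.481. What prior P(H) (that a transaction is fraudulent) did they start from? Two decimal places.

In odds form, posterior odds = prior odds × likelihood ratio, so prior odds = posterior odds ÷ LR.
Posterior odds = 0.481/(1−0.481) = 0.9268. LR = 0.67/0.39 = 1.7179.
Prior odds = 0.9268/1.7179 = 0.5395, so P(H) = 0.5395/(1+0.5395) ≈ 0.35.

P(H) = 0.35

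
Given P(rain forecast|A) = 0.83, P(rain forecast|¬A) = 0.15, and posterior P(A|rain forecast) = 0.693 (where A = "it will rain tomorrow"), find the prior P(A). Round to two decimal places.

P(A) = 0.29

In odds form, posterior odds = prior odds × likelihood ratio, so prior odds = posterior odds ÷ LR.
Posterior odds = 0.693/(1−0.693) = 2.2573. LR = 0.83/0.15 = 5.5333.
Prior odds = 2.2573/5.5333 = 0.4079, so P(A) = 0.4079/(1+0.4079) ≈ 0.29.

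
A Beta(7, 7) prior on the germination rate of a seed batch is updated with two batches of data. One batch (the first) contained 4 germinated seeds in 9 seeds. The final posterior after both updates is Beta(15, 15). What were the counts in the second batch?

4 germinated seeds and 3 non-germinating seeds

Because Beta–binomial updating is additive in the counts, the combined data contributed (α_post−α_prior, β_post−β_prior) successes and failures.
Total across both batches: 15−7=8 germinated seeds, 15−7=8 non-germinating seeds.
Subtract the first batch: 8−4=4 germinated seeds and 8−5=3 non-germinating seeds.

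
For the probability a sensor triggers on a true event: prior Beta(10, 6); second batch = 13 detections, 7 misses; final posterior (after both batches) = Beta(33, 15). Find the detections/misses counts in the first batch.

10 detections and 2 misses

Sequential conjugate updates are equivalent to a single update on the pooled data, so total successes = posterior α − prior α and total failures = posterior β − prior β.
Total across both batches: 33−10=23 detections, 15−6=9 misses.
Subtract the second batch: 23−13=10 detections and 9−7=2 misses.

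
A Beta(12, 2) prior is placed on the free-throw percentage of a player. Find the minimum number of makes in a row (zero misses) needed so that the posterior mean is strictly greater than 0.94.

After k makes and 0 misses the posterior is Beta(12+k, 2), with mean (12+k)/(12+2+k).
Set (12+k)/(14+k) > 0.94 and solve: k > (0.94·14 − 12)/(1 − 0.94) = 19.333.
The smallest integer exceeding 19.333 is 20, and checking k=20: (32)/(34) = 0.9412 > 0.94.

k = 20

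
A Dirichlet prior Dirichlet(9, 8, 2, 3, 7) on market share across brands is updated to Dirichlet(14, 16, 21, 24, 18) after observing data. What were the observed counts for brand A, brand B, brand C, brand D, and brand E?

For a Dirichlet(α) prior with multinomial counts c, the posterior is Dirichlet(α + c) componentwise.
Counts are posterior − prior componentwise: 14−9=5, 16−8=8, 21−2=19, 24−3=21, 18−7=11.

counts (5, 8, 19, 21, 11)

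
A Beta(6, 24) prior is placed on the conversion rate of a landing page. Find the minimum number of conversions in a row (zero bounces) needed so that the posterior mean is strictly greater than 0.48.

k = 17

After k conversions and 0 bounces the posterior is Beta(6+k, 24), with mean (6+k)/(6+24+k).
Set (6+k)/(30+k) > 0.48 and solve: k > (0.48·30 − 6)/(1 − 0.48) = 16.154.
The smallest integer exceeding 16.154 is 17, and checking k=17: (23)/(47) = 0.4894 > 0.48.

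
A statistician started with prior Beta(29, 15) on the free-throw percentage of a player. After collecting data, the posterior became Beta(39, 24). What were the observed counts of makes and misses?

10 makes and 9 misses

Beta is conjugate to the binomial likelihood: posterior = Beta(α+s, β+f).
Match parameters: s=39−29=10, f=24−15=9.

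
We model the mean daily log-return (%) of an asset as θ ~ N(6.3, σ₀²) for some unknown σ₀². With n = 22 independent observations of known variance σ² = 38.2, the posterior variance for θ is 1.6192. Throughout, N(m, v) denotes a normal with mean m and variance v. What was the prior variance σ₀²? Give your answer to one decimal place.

For the Normal–Normal model with known σ², precisions add: τ_n = τ₀ + n/σ².
So 1/σ₀² = 1/1.6192 − 22/38.2 = 0.617589 − 0.575916 = 0.041673.
Hence σ₀² = 1/0.041673 ≈ 24.0.

σ₀² = 24.0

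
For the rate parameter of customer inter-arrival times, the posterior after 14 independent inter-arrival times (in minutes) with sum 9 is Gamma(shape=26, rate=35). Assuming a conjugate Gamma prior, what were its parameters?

For an exponential likelihood with a Gamma(α, β) prior on the rate, n observations with total T give posterior Gamma(α+n, β+T).
So α = 26 − 14 = 12 and β = 35 − 9 = 26.

Gamma(shape=12, rate=26)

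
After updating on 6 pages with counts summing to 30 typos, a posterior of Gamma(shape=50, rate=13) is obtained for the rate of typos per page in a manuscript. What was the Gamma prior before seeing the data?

Gamma(shape=20, rate=7)

Gamma–Poisson conjugacy: posterior shape = α + Σxᵢ, posterior rate = β + n.
So α = 50 − 30 = 20 and β = 13 − 6 = 7.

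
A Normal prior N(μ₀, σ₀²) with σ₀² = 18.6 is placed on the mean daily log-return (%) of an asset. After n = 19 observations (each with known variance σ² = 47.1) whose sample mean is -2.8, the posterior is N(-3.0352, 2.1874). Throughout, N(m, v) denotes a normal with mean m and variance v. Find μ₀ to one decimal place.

The posterior mean is a precision-weighted average: μ_n = (τ₀μ₀ + τ_data·x̄)/(τ₀+τ_data), with τ₀=1/σ₀² and τ_data=n/σ².
Here τ₀ = 1/18.6 = 0.053763 and τ_data = 19/47.1 = 0.403397, so τ_n = 0.457160.
Rearranging for μ₀: μ₀ = (μ_n·τ_n − τ_data·x̄)/τ₀ = (-3.0352·0.457160 − 0.403397·-2.8) / 0.053763 = -0.258060/0.053763 ≈ -4.8.

μ₀ = -4.8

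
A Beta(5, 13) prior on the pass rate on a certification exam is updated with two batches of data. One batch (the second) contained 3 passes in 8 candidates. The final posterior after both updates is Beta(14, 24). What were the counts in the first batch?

6 passes and 6 failures

Sequential conjugate updates are equivalent to a single update on the pooled data, so total successes = posterior α − prior α and total failures = posterior β − prior β.
Total across both batches: 14−5=9 passes, 24−13=11 failures.
Subtract the second batch: 9−3=6 passes and 11−5=6 failures.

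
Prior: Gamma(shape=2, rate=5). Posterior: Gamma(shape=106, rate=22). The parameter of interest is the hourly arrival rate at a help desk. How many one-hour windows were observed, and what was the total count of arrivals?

Gamma–Poisson conjugacy: posterior shape = α + Σxᵢ, posterior rate = β + n.
Matching: Σxᵢ = 106 − 2 = 104 and n = 22 − 5 = 17.

n = 17 one-hour windows with total 104 arrivals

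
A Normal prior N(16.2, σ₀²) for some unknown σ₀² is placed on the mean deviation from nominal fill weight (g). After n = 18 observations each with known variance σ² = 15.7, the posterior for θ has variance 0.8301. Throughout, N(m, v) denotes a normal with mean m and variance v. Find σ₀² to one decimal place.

σ₀² = 17.2

For the Normal–Normal model with known σ², precisions add: τ_n = τ₀ + n/σ².
So 1/σ₀² = 1/0.8301 − 18/15.7 = 1.204674 − 1.146497 = 0.058177.
Hence σ₀² = 1/0.058177 ≈ 17.2.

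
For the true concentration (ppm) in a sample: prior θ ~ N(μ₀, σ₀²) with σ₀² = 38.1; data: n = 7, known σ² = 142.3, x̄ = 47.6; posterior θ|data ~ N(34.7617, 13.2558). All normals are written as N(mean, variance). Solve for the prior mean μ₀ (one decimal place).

μ₀ = 10.7

With known observation variance, the Normal–Normal posterior has precision τ_n = τ₀ + n/σ² and mean μ_n = (τ₀μ₀ + (n/σ²)x̄)/τ_n.
Here τ₀ = 1/38.1 = 0.026247 and τ_data = 7/142.3 = 0.049192, so τ_n = 0.075439.
Rearranging for μ₀: μ₀ = (μ_n·τ_n − τ_data·x̄)/τ₀ = (34.7617·0.075439 − 0.049192·47.6) / 0.026247 = 0.280849/0.026247 ≈ 10.7.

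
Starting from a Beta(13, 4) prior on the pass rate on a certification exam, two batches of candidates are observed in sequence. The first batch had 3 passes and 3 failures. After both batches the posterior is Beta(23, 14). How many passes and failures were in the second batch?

Because Beta–binomial updating is additive in the counts, the combined data contributed (α_post−α_prior, β_post−β_prior) successes and failures.
Total across both batches: 23−13=10 passes, 14−4=10 failures.
Subtract the first batch: 10−3=7 passes and 10−3=7 failures.

7 passes and 7 failures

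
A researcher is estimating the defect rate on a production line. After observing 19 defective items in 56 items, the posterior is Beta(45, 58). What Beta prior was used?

Beta is conjugate to the binomial likelihood: posterior = Beta(α+s, β+f).
Subtract the data counts: 45−19=26, 58−37=21.

Beta(26, 21)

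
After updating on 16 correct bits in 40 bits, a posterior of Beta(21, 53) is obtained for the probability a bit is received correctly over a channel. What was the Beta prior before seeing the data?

Beta is conjugate to the binomial likelihood: posterior = Beta(a+s, b+f).
Subtract the data counts: 21−16=5, 53−24=29.

Beta(5, 29)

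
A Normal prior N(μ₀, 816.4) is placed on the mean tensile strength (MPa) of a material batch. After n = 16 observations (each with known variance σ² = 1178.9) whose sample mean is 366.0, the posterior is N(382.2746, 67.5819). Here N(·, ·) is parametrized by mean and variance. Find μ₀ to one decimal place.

With known observation variance, the Normal–Normal posterior has precision τ_n = τ₀ + n/σ² and mean μ_n = (τ₀μ₀ + (n/σ²)x̄)/τ_n.
Here τ₀ = 1/816.4 = 0.001225 and τ_data = 16/1178.9 = 0.013572, so τ_n = 0.014797.
Rearranging for μ₀: μ₀ = (μ_n·τ_n − τ_data·x̄)/τ₀ = (382.2746·0.014797 − 0.013572·366.0) / 0.001225 = 0.689165/0.001225 ≈ 562.6.

μ₀ = 562.6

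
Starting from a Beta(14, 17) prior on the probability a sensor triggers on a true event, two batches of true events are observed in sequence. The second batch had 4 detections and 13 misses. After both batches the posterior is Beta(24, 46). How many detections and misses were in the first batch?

Because Beta–binomial updating is additive in the counts, the combined data contributed (α_post−α_prior, β_post−β_prior) successes and failures.
Total across both batches: 24−14=10 detections, 46−17=29 misses.
Subtract the second batch: 10−4=6 detections and 29−13=16 misses.

6 detections and 16 misses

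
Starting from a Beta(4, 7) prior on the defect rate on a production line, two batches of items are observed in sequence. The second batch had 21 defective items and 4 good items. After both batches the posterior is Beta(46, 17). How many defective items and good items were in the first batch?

Because Beta–binomial updating is additive in the counts, the combined data contributed (α_post−α_prior, β_post−β_prior) successes and failures.
Total across both batches: 46−4=42 defective items, 17−7=10 good items.
Subtract the second batch: 42−21=21 defective items and 10−4=6 good items.

21 defective items and 6 good items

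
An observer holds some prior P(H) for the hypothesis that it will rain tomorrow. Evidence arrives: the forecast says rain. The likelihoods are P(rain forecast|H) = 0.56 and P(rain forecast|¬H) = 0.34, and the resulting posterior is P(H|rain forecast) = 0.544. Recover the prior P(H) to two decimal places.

In odds form, posterior odds = prior odds × likelihood ratio, so prior odds = posterior odds ÷ LR.
Posterior odds = 0.544/(1−0.544) = 1.1930. LR = 0.56/0.34 = 1.6471.
Prior odds = 1.1930/1.6471 = 0.7243, so P(H) = 0.7243/(1+0.7243) ≈ 0.42.

P(H) = 0.42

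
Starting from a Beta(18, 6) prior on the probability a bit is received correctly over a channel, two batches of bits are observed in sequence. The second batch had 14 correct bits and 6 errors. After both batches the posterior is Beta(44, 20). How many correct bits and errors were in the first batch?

Because Beta–binomial updating is additive in the counts, the combined data contributed (α_post−α_prior, β_post−β_prior) successes and failures.
Total across both batches: 44−18=26 correct bits, 20−6=14 errors.
Subtract the second batch: 26−14=12 correct bits and 14−6=8 errors.

12 correct bits and 8 errors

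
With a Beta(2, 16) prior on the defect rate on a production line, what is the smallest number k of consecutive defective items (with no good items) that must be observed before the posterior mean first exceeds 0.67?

After k defective items and 0 good items the posterior is Beta(2+k, 16), with mean (2+k)/(2+16+k).
Set (2+k)/(18+k) > 0.67 and solve: k > (0.67·18 − 2)/(1 − 0.67) = 30.485.
The smallest integer exceeding 30.485 is 31, and checking k=31: (33)/(49) = 0.6735 > 0.67.

k = 31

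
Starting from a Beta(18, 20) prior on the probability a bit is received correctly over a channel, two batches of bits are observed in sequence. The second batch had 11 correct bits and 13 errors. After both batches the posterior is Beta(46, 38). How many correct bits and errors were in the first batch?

17 correct bits and 5 errors

Sequential conjugate updates are equivalent to a single update on the pooled data, so total successes = posterior α − prior α and total failures = posterior β − prior β.
Total across both batches: 46−18=28 correct bits, 38−20=18 errors.
Subtract the second batch: 28−11=17 correct bits and 18−13=5 errors.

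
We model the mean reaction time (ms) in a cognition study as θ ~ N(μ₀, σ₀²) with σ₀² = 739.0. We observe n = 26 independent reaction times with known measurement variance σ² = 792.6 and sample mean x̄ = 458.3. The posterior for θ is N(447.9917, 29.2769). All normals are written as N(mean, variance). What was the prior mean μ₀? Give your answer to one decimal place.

μ₀ = 198.1

The posterior mean is a precision-weighted average: μ_n = (τ₀μ₀ + τ_data·x̄)/(τ₀+τ_data), with τ₀=1/σ₀² and τ_data=n/σ².
Here τ₀ = 1/739.0 = 0.001353 and τ_data = 26/792.6 = 0.032803, so τ_n = 0.034156.
Rearranging for μ₀: μ₀ = (μ_n·τ_n − τ_data·x̄)/τ₀ = (447.9917·0.034156 − 0.032803·458.3) / 0.001353 = 0.267990/0.001353 ≈ 198.1.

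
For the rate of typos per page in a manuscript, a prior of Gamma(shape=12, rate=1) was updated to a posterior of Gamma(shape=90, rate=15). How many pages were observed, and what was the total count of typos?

Gamma–Poisson conjugacy: posterior shape = α + Σxᵢ, posterior rate = β + n.
Matching: Σxᵢ = 90 − 12 = 78 and n = 15 − 1 = 14.

n = 14 pages with total 78 typos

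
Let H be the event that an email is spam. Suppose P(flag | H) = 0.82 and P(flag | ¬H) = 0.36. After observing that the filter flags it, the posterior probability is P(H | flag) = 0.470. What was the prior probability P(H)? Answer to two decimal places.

P(H) = 0.28

In odds form, posterior odds = prior odds × likelihood ratio, so prior odds = posterior odds ÷ LR.
Posterior odds = 0.470/(1−0.470) = 0.8868. LR = 0.82/0.36 = 2.2778.
Prior odds = 0.8868/2.2778 = 0.3893, so P(H) = 0.3893/(1+0.3893) ≈ 0.28.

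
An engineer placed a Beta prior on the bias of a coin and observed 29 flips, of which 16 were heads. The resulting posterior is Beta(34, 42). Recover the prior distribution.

A Beta(a, b) prior with s successes and f failures in binomial data gives a Beta(a+s, b+f) posterior.
So a = 34 − 16 = 18 and b = 42 − 13 = 29.

Beta(18, 29)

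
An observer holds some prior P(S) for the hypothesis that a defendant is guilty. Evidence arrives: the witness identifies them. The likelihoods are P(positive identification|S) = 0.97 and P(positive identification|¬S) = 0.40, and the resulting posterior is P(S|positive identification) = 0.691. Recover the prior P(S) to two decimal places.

Bayes' rule in odds form gives O(S|E) = O(S)·[P(E|S)/P(E|¬S)], hence O(S) = O(S|E)/LR.
Posterior odds = 0.691/(1−0.691) = 2.2362. LR = 0.97/0.40 = 2.4250.
Prior odds = 2.2362/2.4250 = 0.9221, so P(S) = 0.9221/(1+0.9221) ≈ 0.48.

P(S) = 0.48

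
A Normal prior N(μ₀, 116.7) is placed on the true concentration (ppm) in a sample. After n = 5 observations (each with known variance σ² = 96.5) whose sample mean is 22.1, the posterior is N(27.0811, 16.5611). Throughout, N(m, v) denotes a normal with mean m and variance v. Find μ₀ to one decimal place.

μ₀ = 57.2

With known observation variance, the Normal–Normal posterior has precision τ_n = τ₀ + n/σ² and mean μ_n = (τ₀μ₀ + (n/σ²)x̄)/τ_n.
Here τ₀ = 1/116.7 = 0.008569 and τ_data = 5/96.5 = 0.051813, so τ_n = 0.060382.
Rearranging for μ₀: μ₀ = (μ_n·τ_n − τ_data·x̄)/τ₀ = (27.0811·0.060382 − 0.051813·22.1) / 0.008569 = 0.490144/0.008569 ≈ 57.2.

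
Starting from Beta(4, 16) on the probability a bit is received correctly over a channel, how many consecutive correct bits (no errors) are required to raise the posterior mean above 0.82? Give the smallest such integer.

k = 69

After k correct bits and 0 errors the posterior is Beta(4+k, 16), with mean (4+k)/(4+16+k).
Set (4+k)/(20+k) > 0.82 and solve: k > (0.82·20 − 4)/(1 − 0.82) = 68.889.
The smallest integer exceeding 68.889 is 69.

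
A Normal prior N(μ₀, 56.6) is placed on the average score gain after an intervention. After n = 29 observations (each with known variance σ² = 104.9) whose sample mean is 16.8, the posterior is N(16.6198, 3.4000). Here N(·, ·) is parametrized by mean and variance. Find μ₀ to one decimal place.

μ₀ = 13.8

With known observation variance, the Normal–Normal posterior has precision τ_n = τ₀ + n/σ² and mean μ_n = (τ₀μ₀ + (n/σ²)x̄)/τ_n.
Here τ₀ = 1/56.6 = 0.017668 and τ_data = 29/104.9 = 0.276454, so τ_n = 0.294122.
Rearranging for μ₀: μ₀ = (μ_n·τ_n − τ_data·x̄)/τ₀ = (16.6198·0.294122 − 0.276454·16.8) / 0.017668 = 0.243822/0.017668 ≈ 13.8.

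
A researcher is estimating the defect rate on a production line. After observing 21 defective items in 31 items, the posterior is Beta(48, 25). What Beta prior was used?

Beta(27, 15)

Under Beta–binomial conjugacy the posterior parameters are (α+s, β+f).
So α = 48 − 21 = 27 and β = 25 − 10 = 15.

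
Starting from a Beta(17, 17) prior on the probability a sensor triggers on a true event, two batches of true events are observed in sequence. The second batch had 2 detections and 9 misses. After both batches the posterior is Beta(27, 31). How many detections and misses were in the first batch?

Because Beta–binomial updating is additive in the counts, the combined data contributed (α_post−α_prior, β_post−β_prior) successes and failures.
Total across both batches: 27−17=10 detections, 31−17=14 misses.
Subtract the second batch: 10−2=8 detections and 14−9=5 misses.

8 detections and 5 misses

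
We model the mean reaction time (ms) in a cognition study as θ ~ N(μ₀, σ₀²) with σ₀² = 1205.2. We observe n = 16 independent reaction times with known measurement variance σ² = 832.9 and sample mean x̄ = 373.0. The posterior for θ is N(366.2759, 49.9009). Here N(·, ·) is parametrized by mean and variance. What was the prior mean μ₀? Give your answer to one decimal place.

The posterior mean is a precision-weighted average: μ_n = (τ₀μ₀ + τ_data·x̄)/(τ₀+τ_data), with τ₀=1/σ₀² and τ_data=n/σ².
Here τ₀ = 1/1205.2 = 0.000830 and τ_data = 16/832.9 = 0.019210, so τ_n = 0.020040.
Rearranging for μ₀: μ₀ = (μ_n·τ_n − τ_data·x̄)/τ₀ = (366.2759·0.020040 − 0.019210·373.0) / 0.000830 = 0.174839/0.000830 ≈ 210.6.

μ₀ = 210.6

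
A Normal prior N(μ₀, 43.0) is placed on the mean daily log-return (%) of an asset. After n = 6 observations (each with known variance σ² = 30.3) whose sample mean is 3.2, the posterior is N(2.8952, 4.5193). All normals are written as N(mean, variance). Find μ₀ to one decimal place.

μ₀ = 0.3

The posterior mean is a precision-weighted average: μ_n = (τ₀μ₀ + τ_data·x̄)/(τ₀+τ_data), with τ₀=1/σ₀² and τ_data=n/σ².
Here τ₀ = 1/43.0 = 0.023256 and τ_data = 6/30.3 = 0.198020, so τ_n = 0.221276.
Rearranging for μ₀: μ₀ = (μ_n·τ_n − τ_data·x̄)/τ₀ = (2.8952·0.221276 − 0.198020·3.2) / 0.023256 = 0.006974/0.023256 ≈ 0.3.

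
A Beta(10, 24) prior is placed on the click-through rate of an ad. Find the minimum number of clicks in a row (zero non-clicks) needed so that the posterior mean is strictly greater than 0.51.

k = 15

After k clicks and 0 non-clicks the posterior is Beta(10+k, 24), with mean (10+k)/(10+24+k).
Set (10+k)/(34+k) > 0.51 and solve: k > (0.51·34 − 10)/(1 − 0.51) = 14.980.
The smallest integer exceeding 14.980 is 15, and checking k=15: (25)/(49) = 0.5102 > 0.51.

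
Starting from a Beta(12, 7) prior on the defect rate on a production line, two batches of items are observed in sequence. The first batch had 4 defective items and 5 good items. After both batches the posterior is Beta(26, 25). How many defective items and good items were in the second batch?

Sequential conjugate updates are equivalent to a single update on the pooled data, so total successes = posterior α − prior α and total failures = posterior β − prior β.
Total across both batches: 26−12=14 defective items, 25−7=18 good items.
Subtract the first batch: 14−4=10 defective items and 18−5=13 good items.

10 defective items and 13 good items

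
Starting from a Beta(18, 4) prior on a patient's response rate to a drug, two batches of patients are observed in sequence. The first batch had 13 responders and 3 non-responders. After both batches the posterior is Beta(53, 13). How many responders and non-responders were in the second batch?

22 responders and 6 non-responders

Because Beta–binomial updating is additive in the counts, the combined data contributed (α_post−α_prior, β_post−β_prior) successes and failures.
Total across both batches: 53−18=35 responders, 13−4=9 non-responders.
Subtract the first batch: 35−13=22 responders and 9−3=6 non-responders.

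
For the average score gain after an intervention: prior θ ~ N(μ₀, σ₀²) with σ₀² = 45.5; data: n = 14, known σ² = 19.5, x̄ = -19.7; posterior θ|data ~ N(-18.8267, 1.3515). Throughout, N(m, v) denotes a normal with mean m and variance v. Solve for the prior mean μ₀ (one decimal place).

The posterior mean is a precision-weighted average: μ_n = (τ₀μ₀ + τ_data·x̄)/(τ₀+τ_data), with τ₀=1/σ₀² and τ_data=n/σ².
Here τ₀ = 1/45.5 = 0.021978 and τ_data = 14/19.5 = 0.717949, so τ_n = 0.739927.
Rearranging for μ₀: μ₀ = (μ_n·τ_n − τ_data·x̄)/τ₀ = (-18.8267·0.739927 − 0.717949·-19.7) / 0.021978 = 0.213212/0.021978 ≈ 9.7.

μ₀ = 9.7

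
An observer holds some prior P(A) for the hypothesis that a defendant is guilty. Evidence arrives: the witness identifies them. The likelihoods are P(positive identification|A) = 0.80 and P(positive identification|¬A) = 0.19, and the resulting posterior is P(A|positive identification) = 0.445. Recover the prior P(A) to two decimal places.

P(A) = 0.16

In odds form, posterior odds = prior odds × likelihood ratio, so prior odds = posterior odds ÷ LR.
Posterior odds = 0.445/(1−0.445) = 0.8018. LR = 0.80/0.19 = 4.2105.
Prior odds = 0.8018/4.2105 = 0.1904, so P(A) = 0.1904/(1+0.1904) ≈ 0.16.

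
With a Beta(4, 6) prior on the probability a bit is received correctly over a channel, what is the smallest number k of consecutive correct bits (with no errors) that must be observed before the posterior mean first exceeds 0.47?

After k correct bits and 0 errors the posterior is Beta(4+k, 6), with mean (4+k)/(4+6+k).
Set (4+k)/(10+k) > 0.47 and solve: k > (0.47·10 − 4)/(1 − 0.47) = 1.321.
The smallest integer exceeding 1.321 is 2.

k = 2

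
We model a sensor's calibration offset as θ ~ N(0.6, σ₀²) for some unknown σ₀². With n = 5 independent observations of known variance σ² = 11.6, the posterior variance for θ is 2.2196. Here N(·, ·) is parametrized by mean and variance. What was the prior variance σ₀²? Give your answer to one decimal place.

σ₀² = 51.3

Posterior precision equals prior precision plus data precision: 1/σ_n² = 1/σ₀² + n/σ².
So 1/σ₀² = 1/2.2196 − 5/11.6 = 0.450532 − 0.431034 = 0.019498.
Hence σ₀² = 1/0.019498 ≈ 51.3.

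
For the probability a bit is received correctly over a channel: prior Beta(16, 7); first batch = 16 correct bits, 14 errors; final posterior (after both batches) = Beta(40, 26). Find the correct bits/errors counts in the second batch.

Sequential conjugate updates are equivalent to a single update on the pooled data, so total successes = posterior α − prior α and total failures = posterior β − prior β.
Total across both batches: 40−16=24 correct bits, 26−7=19 errors.
Subtract the first batch: 24−16=8 correct bits and 19−14=5 errors.

8 correct bits and 5 errors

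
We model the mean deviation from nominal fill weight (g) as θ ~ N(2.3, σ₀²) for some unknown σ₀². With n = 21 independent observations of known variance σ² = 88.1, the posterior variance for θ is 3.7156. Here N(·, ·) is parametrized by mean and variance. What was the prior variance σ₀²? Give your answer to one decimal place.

For the Normal–Normal model with known σ², precisions add: τ_n = τ₀ + n/σ².
So 1/σ₀² = 1/3.7156 − 21/88.1 = 0.269136 − 0.238365 = 0.030771.
Hence σ₀² = 1/0.030771 ≈ 32.5.

σ₀² = 32.5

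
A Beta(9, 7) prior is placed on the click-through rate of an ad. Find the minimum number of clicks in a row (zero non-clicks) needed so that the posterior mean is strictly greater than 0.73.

After k clicks and 0 non-clicks the posterior is Beta(9+k, 7), with mean (9+k)/(9+7+k).
Set (9+k)/(16+k) > 0.73 and solve: k > (0.73·16 − 9)/(1 − 0.73) = 9.926.
The smallest integer exceeding 9.926 is 10.

k = 10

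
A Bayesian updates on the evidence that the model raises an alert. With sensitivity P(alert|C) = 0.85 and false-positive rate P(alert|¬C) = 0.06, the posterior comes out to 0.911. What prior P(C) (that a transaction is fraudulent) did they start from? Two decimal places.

Bayes' rule in odds form gives O(C|E) = O(C)·[P(E|C)/P(E|¬C)], hence O(C) = O(C|E)/LR.
Posterior odds = 0.911/(1−0.911) = 10.2360. LR = 0.85/0.06 = 14.1667.
Prior odds = 10.2360/14.1667 = 0.7225, so P(C) = 0.7225/(1+0.7225) ≈ 0.42.

P(C) = 0.42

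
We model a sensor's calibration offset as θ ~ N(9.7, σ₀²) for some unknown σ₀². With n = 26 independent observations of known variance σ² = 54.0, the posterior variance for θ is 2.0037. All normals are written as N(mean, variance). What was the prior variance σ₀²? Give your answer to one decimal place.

Posterior precision equals prior precision plus data precision: 1/σ_n² = 1/σ₀² + n/σ².
So 1/σ₀² = 1/2.0037 − 26/54.0 = 0.499077 − 0.481481 = 0.017596.
Hence σ₀² = 1/0.017596 ≈ 56.8.

σ₀² = 56.8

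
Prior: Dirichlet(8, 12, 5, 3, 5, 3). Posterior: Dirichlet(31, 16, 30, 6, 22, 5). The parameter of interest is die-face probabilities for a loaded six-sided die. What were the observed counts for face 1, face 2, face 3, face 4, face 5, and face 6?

For a Dirichlet(α) prior with multinomial counts c, the posterior is Dirichlet(α + c) componentwise.
Counts are posterior − prior componentwise: 31−8=23, 16−12=4, 30−5=25, 6−3=3, 22−5=17, 5−3=2.

counts (23, 4, 25, 3, 17, 2)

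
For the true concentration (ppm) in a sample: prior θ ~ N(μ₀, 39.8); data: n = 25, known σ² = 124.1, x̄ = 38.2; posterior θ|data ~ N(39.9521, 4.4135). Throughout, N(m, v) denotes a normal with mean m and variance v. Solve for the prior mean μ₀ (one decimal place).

The posterior mean is a precision-weighted average: μ_n = (τ₀μ₀ + τ_data·x̄)/(τ₀+τ_data), with τ₀=1/σ₀² and τ_data=n/σ².
Here τ₀ = 1/39.8 = 0.025126 and τ_data = 25/124.1 = 0.201450, so τ_n = 0.226576.
Rearranging for μ₀: μ₀ = (μ_n·τ_n − τ_data·x̄)/τ₀ = (39.9521·0.226576 − 0.201450·38.2) / 0.025126 = 1.356797/0.025126 ≈ 54.0.

μ₀ = 54.0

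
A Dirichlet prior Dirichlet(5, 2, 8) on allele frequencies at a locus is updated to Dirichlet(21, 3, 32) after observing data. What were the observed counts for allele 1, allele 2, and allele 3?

For a Dirichlet(α) prior with multinomial counts c, the posterior is Dirichlet(α + c) componentwise.
Counts are posterior − prior componentwise: 21−5=16, 3−2=1, 32−8=24.

counts (16, 1, 24)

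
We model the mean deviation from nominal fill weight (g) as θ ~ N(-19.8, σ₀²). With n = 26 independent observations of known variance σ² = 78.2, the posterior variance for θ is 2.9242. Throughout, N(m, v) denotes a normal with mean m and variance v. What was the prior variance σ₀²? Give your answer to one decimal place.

For the Normal–Normal model with known σ², precisions add: τ_n = τ₀ + n/σ².
So 1/σ₀² = 1/2.9242 − 26/78.2 = 0.341974 − 0.332481 = 0.009493.
Hence σ₀² = 1/0.009493 ≈ 105.3.

σ₀² = 105.3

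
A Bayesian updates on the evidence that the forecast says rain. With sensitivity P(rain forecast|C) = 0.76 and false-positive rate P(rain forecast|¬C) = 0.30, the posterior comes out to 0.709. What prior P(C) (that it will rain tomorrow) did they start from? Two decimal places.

In odds form, posterior odds = prior odds × likelihood ratio, so prior odds = posterior odds ÷ LR.
Posterior odds = 0.709/(1−0.709) = 2.4364. LR = 0.76/0.30 = 2.5333.
Prior odds = 2.4364/2.5333 = 0.9617, so P(C) = 0.9617/(1+0.9617) ≈ 0.49.

P(C) = 0.49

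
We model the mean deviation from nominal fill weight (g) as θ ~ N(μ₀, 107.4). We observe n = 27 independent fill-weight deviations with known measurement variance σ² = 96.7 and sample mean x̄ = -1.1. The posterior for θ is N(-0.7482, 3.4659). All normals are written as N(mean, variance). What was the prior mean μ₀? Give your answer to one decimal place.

With known observation variance, the Normal–Normal posterior has precision τ_n = τ₀ + n/σ² and mean μ_n = (τ₀μ₀ + (n/σ²)x̄)/τ_n.
Here τ₀ = 1/107.4 = 0.009311 and τ_data = 27/96.7 = 0.279214, so τ_n = 0.288525.
Rearranging for μ₀: μ₀ = (μ_n·τ_n − τ_data·x̄)/τ₀ = (-0.7482·0.288525 − 0.279214·-1.1) / 0.009311 = 0.091261/0.009311 ≈ 9.8.

μ₀ = 9.8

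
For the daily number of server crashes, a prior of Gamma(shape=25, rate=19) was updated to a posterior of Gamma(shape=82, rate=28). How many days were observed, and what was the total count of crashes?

n = 9 days with total 57 crashes

A Gamma(α, β) prior (rate parametrization) on a Poisson rate with n observations summing to S gives posterior Gamma(α+S, β+n).
Matching: Σxᵢ = 82 − 25 = 57 and n = 28 − 19 = 9.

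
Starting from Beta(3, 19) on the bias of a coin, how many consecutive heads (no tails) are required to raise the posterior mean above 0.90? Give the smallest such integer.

After k heads and 0 tails the posterior is Beta(3+k, 19), with mean (3+k)/(3+19+k).
Set (3+k)/(22+k) > 0.90 and solve: k > (0.90·22 − 3)/(1 − 0.90) = 168.000.
The smallest integer exceeding 168.000 is 169, and checking k=169: (172)/(191) = 0.9005 > 0.90.

k = 169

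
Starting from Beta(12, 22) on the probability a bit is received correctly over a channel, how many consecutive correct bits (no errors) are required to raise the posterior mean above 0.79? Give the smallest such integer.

k = 71

After k correct bits and 0 errors the posterior is Beta(12+k, 22), with mean (12+k)/(12+22+k).
Set (12+k)/(34+k) > 0.79 and solve: k > (0.79·34 − 12)/(1 − 0.79) = 70.762.
The smallest integer exceeding 70.762 is 71, and checking k=71: (83)/(105) = 0.7905 > 0.79.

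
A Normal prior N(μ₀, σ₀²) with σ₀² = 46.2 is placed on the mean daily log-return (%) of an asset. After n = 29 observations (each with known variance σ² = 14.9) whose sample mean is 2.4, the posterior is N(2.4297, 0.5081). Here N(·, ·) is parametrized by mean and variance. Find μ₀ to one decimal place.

μ₀ = 5.1

The posterior mean is a precision-weighted average: μ_n = (τ₀μ₀ + τ_data·x̄)/(τ₀+τ_data), with τ₀=1/σ₀² and τ_data=n/σ².
Here τ₀ = 1/46.2 = 0.021645 and τ_data = 29/14.9 = 1.946309, so τ_n = 1.967954.
Rearranging for μ₀: μ₀ = (μ_n·τ_n − τ_data·x̄)/τ₀ = (2.4297·1.967954 − 1.946309·2.4) / 0.021645 = 0.110396/0.021645 ≈ 5.1.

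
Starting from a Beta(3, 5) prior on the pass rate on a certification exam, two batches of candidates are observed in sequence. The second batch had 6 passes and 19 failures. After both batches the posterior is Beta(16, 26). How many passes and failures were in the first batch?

Because Beta–binomial updating is additive in the counts, the combined data contributed (α_post−α_prior, β_post−β_prior) successes and failures.
Total across both batches: 16−3=13 passes, 26−5=21 failures.
Subtract the second batch: 13−6=7 passes and 21−19=2 failures.

7 passes and 2 failures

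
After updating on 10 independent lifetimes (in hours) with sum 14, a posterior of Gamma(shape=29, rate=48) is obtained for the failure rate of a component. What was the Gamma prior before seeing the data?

Gamma(shape=19, rate=34)

For an exponential likelihood with a Gamma(α, β) prior on the rate, n observations with total T give posterior Gamma(α+n, β+T).
So α = 29 − 10 = 19 and β = 48 − 14 = 34.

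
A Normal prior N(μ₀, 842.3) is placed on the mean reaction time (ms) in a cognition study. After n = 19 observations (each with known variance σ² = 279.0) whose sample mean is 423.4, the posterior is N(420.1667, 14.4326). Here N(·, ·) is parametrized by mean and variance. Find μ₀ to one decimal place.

With known observation variance, the Normal–Normal posterior has precision τ_n = τ₀ + n/σ² and mean μ_n = (τ₀μ₀ + (n/σ²)x̄)/τ_n.
Here τ₀ = 1/842.3 = 0.001187 and τ_data = 19/279.0 = 0.068100, so τ_n = 0.069287.
Rearranging for μ₀: μ₀ = (μ_n·τ_n − τ_data·x̄)/τ₀ = (420.1667·0.069287 − 0.068100·423.4) / 0.001187 = 0.278550/0.001187 ≈ 234.7.

μ₀ = 234.7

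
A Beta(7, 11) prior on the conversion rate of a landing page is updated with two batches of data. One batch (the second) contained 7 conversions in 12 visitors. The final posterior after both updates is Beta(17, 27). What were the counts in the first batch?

3 conversions and 11 bounces

Sequential conjugate updates are equivalent to a single update on the pooled data, so total successes = posterior α − prior α and total failures = posterior β − prior β.
Total across both batches: 17−7=10 conversions, 27−11=16 bounces.
Subtract the second batch: 10−7=3 conversions and 16−5=11 bounces.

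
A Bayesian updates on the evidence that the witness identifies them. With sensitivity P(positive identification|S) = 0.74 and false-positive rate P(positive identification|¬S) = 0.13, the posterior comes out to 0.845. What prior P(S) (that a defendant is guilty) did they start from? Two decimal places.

Bayes' rule in odds form gives O(S|E) = O(S)·[P(E|S)/P(E|¬S)], hence O(S) = O(S|E)/LR.
Posterior odds = 0.845/(1−0.845) = 5.4516. LR = 0.74/0.13 = 5.6923.
Prior odds = 5.4516/5.6923 = 0.9577, so P(S) = 0.9577/(1+0.9577) ≈ 0.49.

P(S) = 0.49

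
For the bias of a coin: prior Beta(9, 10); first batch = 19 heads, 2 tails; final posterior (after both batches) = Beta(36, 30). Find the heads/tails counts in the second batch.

8 heads and 18 tails

Sequential conjugate updates are equivalent to a single update on the pooled data, so total successes = posterior α − prior α and total failures = posterior β − prior β.
Total across both batches: 36−9=27 heads, 30−10=20 tails.
Subtract the first batch: 27−19=8 heads and 20−2=18 tails.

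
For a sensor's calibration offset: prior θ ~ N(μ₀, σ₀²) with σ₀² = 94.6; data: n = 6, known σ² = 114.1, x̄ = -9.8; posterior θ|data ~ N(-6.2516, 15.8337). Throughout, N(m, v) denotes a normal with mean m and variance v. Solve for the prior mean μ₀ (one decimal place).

μ₀ = 11.4

With known observation variance, the Normal–Normal posterior has precision τ_n = τ₀ + n/σ² and mean μ_n = (τ₀μ₀ + (n/σ²)x̄)/τ_n.
Here τ₀ = 1/94.6 = 0.010571 and τ_data = 6/114.1 = 0.052585, so τ_n = 0.063156.
Rearranging for μ₀: μ₀ = (μ_n·τ_n − τ_data·x̄)/τ₀ = (-6.2516·0.063156 − 0.052585·-9.8) / 0.010571 = 0.120507/0.010571 ≈ 11.4.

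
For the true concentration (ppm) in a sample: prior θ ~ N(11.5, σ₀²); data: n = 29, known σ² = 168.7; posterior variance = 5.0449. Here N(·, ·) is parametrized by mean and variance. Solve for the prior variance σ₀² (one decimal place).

σ₀² = 38.0

Posterior precision equals prior precision plus data precision: 1/σ_n² = 1/σ₀² + n/σ².
So 1/σ₀² = 1/5.0449 − 29/168.7 = 0.198220 − 0.171903 = 0.026317.
Hence σ₀² = 1/0.026317 ≈ 38.0.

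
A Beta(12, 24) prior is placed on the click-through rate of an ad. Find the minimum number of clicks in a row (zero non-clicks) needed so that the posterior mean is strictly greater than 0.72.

k = 50

After k clicks and 0 non-clicks the posterior is Beta(12+k, 24), with mean (12+k)/(12+24+k).
Set (12+k)/(36+k) > 0.72 and solve: k > (0.72·36 − 12)/(1 − 0.72) = 49.714.
The smallest integer exceeding 49.714 is 50.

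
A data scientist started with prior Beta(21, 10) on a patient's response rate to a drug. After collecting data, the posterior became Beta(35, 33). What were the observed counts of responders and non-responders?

14 responders and 23 non-responders

Beta is conjugate to the binomial likelihood: posterior = Beta(α+s, β+f).
So s = 35 − 21 = 14 and f = 33 − 10 = 23.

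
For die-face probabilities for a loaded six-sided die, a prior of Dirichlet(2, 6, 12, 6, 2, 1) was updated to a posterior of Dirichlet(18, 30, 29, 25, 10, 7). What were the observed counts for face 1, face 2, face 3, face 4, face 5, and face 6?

For a Dirichlet(α) prior with multinomial counts c, the posterior is Dirichlet(α + c) componentwise.
Counts are posterior − prior componentwise: 18−2=16, 30−6=24, 29−12=17, 25−6=19, 10−2=8, 7−1=6.

counts (16, 24, 17, 19, 8, 6)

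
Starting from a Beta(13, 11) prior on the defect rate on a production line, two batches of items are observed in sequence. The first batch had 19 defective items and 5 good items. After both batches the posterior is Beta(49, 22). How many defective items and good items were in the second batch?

17 defective items and 6 good items

Sequential conjugate updates are equivalent to a single update on the pooled data, so total successes = posterior α − prior α and total failures = posterior β − prior β.
Total across both batches: 49−13=36 defective items, 22−11=11 good items.
Subtract the first batch: 36−19=17 defective items and 11−5=6 good items.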